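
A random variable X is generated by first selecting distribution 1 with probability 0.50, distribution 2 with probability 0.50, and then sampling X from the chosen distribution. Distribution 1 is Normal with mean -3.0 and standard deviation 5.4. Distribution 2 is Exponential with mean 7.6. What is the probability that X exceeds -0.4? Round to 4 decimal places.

0.6575

Conditional on each component, P(X > -0.4): 1: 0.315087; 2: 1.
By total probability, P(X > -0.4) = 0.5·0.315087 + 0.5·1 = 0.657544.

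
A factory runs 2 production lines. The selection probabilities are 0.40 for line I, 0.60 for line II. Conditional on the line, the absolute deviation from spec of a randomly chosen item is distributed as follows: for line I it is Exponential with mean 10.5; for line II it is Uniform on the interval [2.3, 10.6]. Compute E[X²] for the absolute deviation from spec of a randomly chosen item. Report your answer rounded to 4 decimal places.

116.6060

For each component E[X²] = Var + (mean)², giving I: 220.5; II: 47.3433.
Overall E[X²] = 0.4·220.5 + 0.6·47.3433 = 116.606.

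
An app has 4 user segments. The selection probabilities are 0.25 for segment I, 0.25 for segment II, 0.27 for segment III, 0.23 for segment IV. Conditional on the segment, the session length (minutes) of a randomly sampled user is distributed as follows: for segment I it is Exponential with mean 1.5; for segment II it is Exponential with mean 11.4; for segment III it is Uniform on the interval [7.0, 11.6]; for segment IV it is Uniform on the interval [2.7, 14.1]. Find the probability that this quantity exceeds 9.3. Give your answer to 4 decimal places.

Conditional on each segment, P(X > 9.3): I: 0.00202943; II: 0.44229; III: 0.5; IV: 0.421053.
By total probability, P(X > 9.3) = 0.25·0.00202943 + 0.25·0.44229 + 0.27·0.5 + 0.23·0.421053 = 0.342922.

0.3429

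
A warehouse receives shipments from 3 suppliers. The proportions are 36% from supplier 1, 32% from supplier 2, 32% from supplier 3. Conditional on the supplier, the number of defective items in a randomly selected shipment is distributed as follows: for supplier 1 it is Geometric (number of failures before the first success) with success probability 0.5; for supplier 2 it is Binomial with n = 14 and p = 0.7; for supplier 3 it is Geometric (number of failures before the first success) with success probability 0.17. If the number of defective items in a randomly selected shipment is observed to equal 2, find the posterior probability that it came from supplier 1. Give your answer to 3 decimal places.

0.546

Likelihoods P(X=2 | ·): 1: 0.125; 2: 2.3697e-05; 3: 0.117113.
Posterior ∝ prior × likelihood. Numerator for 1: 0.36·0.125 = 0.045.
Normalizing constant: 0.36·0.125 + 0.32·2.3697e-05 + 0.32·0.117113 = 0.0824837.
P(1 | observation) = 0.045 / 0.0824837 = 0.545562.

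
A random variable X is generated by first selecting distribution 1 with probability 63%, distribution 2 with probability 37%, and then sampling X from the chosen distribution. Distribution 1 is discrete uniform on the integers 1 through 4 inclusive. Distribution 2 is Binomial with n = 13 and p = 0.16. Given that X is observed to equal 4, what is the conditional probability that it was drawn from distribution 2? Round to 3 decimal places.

Likelihoods P(X=4 | ·): 1: 0.25; 2: 0.0975662.
Posterior ∝ prior × likelihood. Numerator for 2: 0.37·0.0975662 = 0.0360995.
Normalizing constant: 0.63·0.25 + 0.37·0.0975662 = 0.1936.
P(2 | observation) = 0.0360995 / 0.1936 = 0.186465.

0.186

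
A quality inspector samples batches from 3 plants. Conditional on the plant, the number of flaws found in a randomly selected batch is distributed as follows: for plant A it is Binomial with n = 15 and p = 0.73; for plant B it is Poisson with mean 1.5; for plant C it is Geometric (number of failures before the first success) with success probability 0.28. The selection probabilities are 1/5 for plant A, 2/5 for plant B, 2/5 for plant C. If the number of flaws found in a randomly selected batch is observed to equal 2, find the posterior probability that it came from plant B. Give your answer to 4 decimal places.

Likelihoods P(X=2 | ·): A: 2.26759e-06; B: 0.251021; C: 0.145152.
Posterior ∝ prior × likelihood. Numerator for B: 0.4·0.251021 = 0.100409.
Normalizing constant: 0.2·2.26759e-06 + 0.4·0.251021 + 0.4·0.145152 = 0.15847.
P(B | observation) = 0.100409 / 0.15847 = 0.633613.

0.6336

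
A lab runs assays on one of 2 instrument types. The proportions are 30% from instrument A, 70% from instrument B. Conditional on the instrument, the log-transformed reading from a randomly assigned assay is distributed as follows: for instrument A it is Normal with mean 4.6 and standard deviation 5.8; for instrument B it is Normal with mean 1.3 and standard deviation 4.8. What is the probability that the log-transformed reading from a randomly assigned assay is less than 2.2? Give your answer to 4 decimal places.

Conditional on each instrument, P(X < 2.2): A: 0.339513; B: 0.574366.
By total probability, P(X < 2.2) = 0.3·0.339513 + 0.7·0.574366 = 0.50391.

0.5039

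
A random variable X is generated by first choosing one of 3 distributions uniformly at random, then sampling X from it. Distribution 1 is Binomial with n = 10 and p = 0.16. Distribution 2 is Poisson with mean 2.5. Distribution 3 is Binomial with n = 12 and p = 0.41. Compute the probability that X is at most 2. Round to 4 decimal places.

Conditional on each component, P(X ≤ 2): 1: 0.793599; 2: 0.543813; 3: 0.0733223.
By total probability, P(X ≤ 2) = 0.333333·0.793599 + 0.333333·0.543813 + 0.333333·0.0733223 = 0.470245.

0.4702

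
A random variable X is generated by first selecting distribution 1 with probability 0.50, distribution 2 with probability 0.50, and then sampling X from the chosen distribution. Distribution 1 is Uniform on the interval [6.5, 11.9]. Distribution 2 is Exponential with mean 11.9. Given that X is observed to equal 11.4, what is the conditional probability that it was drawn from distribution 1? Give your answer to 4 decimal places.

Likelihoods f(11.4 | ·): 1: 0.185185; 2: 0.0322408.
Posterior ∝ prior × likelihood. Numerator for 1: 0.5·0.185185 = 0.0925926.
Normalizing constant: 0.5·0.185185 + 0.5·0.0322408 = 0.108713.
P(1 | observation) = 0.0925926 / 0.108713 = 0.851716.

0.8517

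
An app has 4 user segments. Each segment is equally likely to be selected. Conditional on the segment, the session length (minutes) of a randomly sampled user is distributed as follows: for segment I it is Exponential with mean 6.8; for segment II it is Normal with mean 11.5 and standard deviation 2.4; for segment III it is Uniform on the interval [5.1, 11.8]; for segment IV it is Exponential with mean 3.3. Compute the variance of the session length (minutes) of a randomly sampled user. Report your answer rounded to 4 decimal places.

Per component, I: μ=6.8, E[X²]=92.48; II: μ=11.5, E[X²]=138.01; III: μ=8.45, E[X²]=75.1433; IV: μ=3.3, E[X²]=21.78.
E[X] = 0.25·6.8 + 0.25·11.5 + 0.25·8.45 + 0.25·3.3 = 7.5125.
E[X²] = 0.25·92.48 + 0.25·138.01 + 0.25·75.1433 + 0.25·21.78 = 81.8533.
Var(X) = E[X²] − (E[X])² = 81.8533 − 56.4377 = 25.4157.

25.4157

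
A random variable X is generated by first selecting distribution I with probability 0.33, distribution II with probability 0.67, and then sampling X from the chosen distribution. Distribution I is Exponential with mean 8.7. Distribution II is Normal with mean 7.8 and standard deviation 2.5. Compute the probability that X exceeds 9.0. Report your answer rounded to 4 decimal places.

Conditional on each component, P(X > 9.0): I: 0.35541; II: 0.315614.
By total probability, P(X > 9.0) = 0.33·0.35541 + 0.67·0.315614 = 0.328747.

0.3287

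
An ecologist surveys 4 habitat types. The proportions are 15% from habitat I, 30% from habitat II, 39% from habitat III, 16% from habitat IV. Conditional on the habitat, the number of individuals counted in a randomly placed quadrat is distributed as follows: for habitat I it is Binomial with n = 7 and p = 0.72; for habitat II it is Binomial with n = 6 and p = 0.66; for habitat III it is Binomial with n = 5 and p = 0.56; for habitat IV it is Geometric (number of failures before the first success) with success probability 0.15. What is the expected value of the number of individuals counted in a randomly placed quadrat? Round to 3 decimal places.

Component means — I: 5.04; II: 3.96; III: 2.8; IV: 5.66667.
E[X] = 0.15·5.04 + 0.3·3.96 + 0.39·2.8 + 0.16·5.66667 = 3.94267.

3.943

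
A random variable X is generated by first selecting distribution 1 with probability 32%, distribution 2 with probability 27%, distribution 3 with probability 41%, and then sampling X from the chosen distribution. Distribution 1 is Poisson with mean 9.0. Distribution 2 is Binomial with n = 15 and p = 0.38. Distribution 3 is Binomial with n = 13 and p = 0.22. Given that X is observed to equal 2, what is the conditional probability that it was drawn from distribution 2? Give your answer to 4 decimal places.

0.0742

Likelihoods P(X=2 | ·): 1: 0.0049981; 2: 0.0303283; 3: 0.24546.
Posterior ∝ prior × likelihood. Numerator for 2: 0.27·0.0303283 = 0.00818865.
Normalizing constant: 0.32·0.0049981 + 0.27·0.0303283 + 0.41·0.24546 = 0.110427.
P(2 | observation) = 0.00818865 / 0.110427 = 0.0741547.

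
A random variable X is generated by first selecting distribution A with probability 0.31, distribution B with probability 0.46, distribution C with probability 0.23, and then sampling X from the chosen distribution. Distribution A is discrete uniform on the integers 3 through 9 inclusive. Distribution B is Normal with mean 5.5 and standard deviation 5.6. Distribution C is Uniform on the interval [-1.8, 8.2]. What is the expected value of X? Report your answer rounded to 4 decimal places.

Component means — A: 6; B: 5.5; C: 3.2.
E[X] = 0.31·6 + 0.46·5.5 + 0.23·3.2 = 5.126.

5.1260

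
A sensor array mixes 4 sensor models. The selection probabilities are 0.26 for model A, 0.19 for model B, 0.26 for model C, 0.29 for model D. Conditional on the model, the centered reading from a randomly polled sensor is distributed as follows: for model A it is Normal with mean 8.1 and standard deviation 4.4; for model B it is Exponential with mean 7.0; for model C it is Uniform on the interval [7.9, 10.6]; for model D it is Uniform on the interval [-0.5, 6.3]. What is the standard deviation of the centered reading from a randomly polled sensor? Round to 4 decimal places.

4.6929

Per component, A: μ=8.1, E[X²]=84.97; B: μ=7, E[X²]=98; C: μ=9.25, E[X²]=86.17; D: μ=2.9, E[X²]=12.2633.
E[X] = 0.26·8.1 + 0.19·7 + 0.26·9.25 + 0.29·2.9 = 6.682.
E[X²] = 0.26·84.97 + 0.19·98 + 0.26·86.17 + 0.29·12.2633 = 66.6728.
Var(X) = E[X²] − (E[X])² = 66.6728 − 44.6491 = 22.0236.
SD(X) = √22.0236 = 4.69294.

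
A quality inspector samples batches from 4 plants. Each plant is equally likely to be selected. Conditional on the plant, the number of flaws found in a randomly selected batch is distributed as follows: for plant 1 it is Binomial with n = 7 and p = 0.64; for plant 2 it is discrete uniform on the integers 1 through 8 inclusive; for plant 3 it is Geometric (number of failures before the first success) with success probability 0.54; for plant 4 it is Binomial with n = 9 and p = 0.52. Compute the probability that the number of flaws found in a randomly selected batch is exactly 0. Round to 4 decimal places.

0.1355

Conditional on each plant, P(X = 0): 1: 0.000783642; 2: 0; 3: 0.54; 4: 0.00135261.
By total probability, P(X = 0) = 0.25·0.000783642 + 0.25·0 + 0.25·0.54 + 0.25·0.00135261 = 0.135534.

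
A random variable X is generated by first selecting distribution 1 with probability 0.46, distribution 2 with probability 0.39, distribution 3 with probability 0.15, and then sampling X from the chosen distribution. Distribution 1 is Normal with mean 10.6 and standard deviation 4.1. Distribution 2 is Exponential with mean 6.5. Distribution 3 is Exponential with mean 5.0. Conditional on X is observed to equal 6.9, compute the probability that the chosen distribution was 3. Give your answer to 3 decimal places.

Likelihoods f(6.9 | ·): 1: 0.0647563; 2: 0.053219; 3: 0.0503157.
Posterior ∝ prior × likelihood. Numerator for 3: 0.15·0.0503157 = 0.00754736.
Normalizing constant: 0.46·0.0647563 + 0.39·0.053219 + 0.15·0.0503157 = 0.0580907.
P(3 | observation) = 0.00754736 / 0.0580907 = 0.129924.

0.130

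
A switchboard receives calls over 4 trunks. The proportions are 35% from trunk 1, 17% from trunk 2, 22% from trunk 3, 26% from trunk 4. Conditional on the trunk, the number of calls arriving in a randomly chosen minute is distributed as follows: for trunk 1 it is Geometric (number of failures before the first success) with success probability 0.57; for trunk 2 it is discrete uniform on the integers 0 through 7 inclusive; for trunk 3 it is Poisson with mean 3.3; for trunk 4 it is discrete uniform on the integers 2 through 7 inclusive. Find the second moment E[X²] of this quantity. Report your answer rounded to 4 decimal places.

For each component E[X²] = Var + (mean)², giving 1: 1.89258; 2: 17.5; 3: 14.19; 4: 23.1667.
Overall E[X²] = 0.35·1.89258 + 0.17·17.5 + 0.22·14.19 + 0.26·23.1667 = 12.7825.

12.7825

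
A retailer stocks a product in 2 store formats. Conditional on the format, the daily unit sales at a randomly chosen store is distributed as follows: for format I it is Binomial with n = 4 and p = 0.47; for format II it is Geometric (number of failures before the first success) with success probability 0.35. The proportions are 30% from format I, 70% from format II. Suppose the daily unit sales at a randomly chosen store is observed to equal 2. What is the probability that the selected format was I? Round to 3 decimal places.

Likelihoods P(X=2 | ·): I: 0.372305; II: 0.147875.
Posterior ∝ prior × likelihood. Numerator for I: 0.3·0.372305 = 0.111691.
Normalizing constant: 0.3·0.372305 + 0.7·0.147875 = 0.215204.
P(I | observation) = 0.111691 / 0.215204 = 0.519003.

0.519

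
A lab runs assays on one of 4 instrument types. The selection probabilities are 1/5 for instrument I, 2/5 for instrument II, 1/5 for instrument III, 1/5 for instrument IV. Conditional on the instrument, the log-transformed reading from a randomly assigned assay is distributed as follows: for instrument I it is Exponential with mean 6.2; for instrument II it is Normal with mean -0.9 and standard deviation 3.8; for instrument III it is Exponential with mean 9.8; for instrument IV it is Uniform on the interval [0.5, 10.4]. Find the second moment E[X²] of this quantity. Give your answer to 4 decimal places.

For each component E[X²] = Var + (mean)², giving I: 76.88; II: 15.25; III: 192.08; IV: 37.87.
Overall E[X²] = 0.2·76.88 + 0.4·15.25 + 0.2·192.08 + 0.2·37.87 = 67.466.

67.4660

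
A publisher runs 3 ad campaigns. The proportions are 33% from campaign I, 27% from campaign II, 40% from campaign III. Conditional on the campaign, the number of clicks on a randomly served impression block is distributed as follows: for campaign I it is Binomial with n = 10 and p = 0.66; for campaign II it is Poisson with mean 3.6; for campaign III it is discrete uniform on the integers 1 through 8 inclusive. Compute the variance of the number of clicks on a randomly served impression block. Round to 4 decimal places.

5.2840

Per component, I: μ=6.6, E[X²]=45.804; II: μ=3.6, E[X²]=16.56; III: μ=4.5, E[X²]=25.5.
E[X] = 0.33·6.6 + 0.27·3.6 + 0.4·4.5 = 4.95.
E[X²] = 0.33·45.804 + 0.27·16.56 + 0.4·25.5 = 29.7865.
Var(X) = E[X²] − (E[X])² = 29.7865 − 24.5025 = 5.28402.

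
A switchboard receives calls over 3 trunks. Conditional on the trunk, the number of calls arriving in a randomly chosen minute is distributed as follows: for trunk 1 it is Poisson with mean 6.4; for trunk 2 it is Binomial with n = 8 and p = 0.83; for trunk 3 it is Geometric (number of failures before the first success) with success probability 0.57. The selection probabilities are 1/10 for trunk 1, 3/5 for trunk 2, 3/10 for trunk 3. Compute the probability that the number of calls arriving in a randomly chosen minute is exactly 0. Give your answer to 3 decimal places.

0.171

Conditional on each trunk, P(X = 0): 1: 0.00166156; 2: 6.97576e-07; 3: 0.57.
By total probability, P(X = 0) = 0.1·0.00166156 + 0.6·6.97576e-07 + 0.3·0.57 = 0.171167.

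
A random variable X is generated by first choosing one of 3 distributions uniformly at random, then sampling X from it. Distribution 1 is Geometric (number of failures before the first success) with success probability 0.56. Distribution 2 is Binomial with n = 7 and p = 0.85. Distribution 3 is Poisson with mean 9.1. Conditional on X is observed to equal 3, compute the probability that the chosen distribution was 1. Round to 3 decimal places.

Likelihoods P(X=3 | ·): 1: 0.047703; 2: 0.0108815; 3: 0.0140247.
Posterior ∝ prior × likelihood. Numerator for 1: 0.333333·0.047703 = 0.015901.
Normalizing constant: 0.333333·0.047703 + 0.333333·0.0108815 + 0.333333·0.0140247 = 0.0242031.
P(1 | observation) = 0.015901 / 0.0242031 = 0.656983.

0.657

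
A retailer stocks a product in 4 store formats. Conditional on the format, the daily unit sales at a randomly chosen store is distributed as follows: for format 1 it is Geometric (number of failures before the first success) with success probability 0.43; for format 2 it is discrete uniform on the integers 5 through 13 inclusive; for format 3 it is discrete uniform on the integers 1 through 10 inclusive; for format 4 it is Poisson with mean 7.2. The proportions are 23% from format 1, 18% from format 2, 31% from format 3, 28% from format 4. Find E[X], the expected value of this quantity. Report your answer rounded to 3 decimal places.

Component means — 1: 1.32558; 2: 9; 3: 5.5; 4: 7.2.
E[X] = 0.23·1.32558 + 0.18·9 + 0.31·5.5 + 0.28·7.2 = 5.64588.

5.646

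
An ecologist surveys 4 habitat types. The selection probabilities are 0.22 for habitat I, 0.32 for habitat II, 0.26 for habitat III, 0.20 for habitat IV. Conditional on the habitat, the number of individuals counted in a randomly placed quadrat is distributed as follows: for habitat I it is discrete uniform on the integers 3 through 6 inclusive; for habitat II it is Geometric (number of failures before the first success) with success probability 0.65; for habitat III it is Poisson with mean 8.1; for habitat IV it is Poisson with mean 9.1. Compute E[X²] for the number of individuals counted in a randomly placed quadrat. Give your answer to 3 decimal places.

42.634

For each component E[X²] = Var + (mean)², giving I: 21.5; II: 1.11834; III: 73.71; IV: 91.91.
Overall E[X²] = 0.22·21.5 + 0.32·1.11834 + 0.26·73.71 + 0.2·91.91 = 42.6345.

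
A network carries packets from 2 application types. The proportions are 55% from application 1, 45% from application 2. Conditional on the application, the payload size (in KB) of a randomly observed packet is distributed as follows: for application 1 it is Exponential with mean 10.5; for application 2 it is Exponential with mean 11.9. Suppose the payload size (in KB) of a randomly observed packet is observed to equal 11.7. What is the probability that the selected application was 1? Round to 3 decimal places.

0.549

Likelihoods f(11.7 | ·): 1: 0.0312523; 2: 0.0314382.
Posterior ∝ prior × likelihood. Numerator for 1: 0.55·0.0312523 = 0.0171888.
Normalizing constant: 0.55·0.0312523 + 0.45·0.0314382 = 0.031336.
P(1 | observation) = 0.0171888 / 0.031336 = 0.548532.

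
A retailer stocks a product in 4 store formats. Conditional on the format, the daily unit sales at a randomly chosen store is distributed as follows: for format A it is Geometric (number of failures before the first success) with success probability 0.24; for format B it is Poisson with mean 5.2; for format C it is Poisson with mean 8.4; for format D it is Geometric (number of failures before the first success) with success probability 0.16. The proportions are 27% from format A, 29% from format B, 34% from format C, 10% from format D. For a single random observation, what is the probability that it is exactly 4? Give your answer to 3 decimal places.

0.094

Conditional on each format, P(X = 4): A: 0.0800692; B: 0.168063; C: 0.0466479; D: 0.0796594.
By total probability, P(X = 4) = 0.27·0.0800692 + 0.29·0.168063 + 0.34·0.0466479 + 0.1·0.0796594 = 0.094183.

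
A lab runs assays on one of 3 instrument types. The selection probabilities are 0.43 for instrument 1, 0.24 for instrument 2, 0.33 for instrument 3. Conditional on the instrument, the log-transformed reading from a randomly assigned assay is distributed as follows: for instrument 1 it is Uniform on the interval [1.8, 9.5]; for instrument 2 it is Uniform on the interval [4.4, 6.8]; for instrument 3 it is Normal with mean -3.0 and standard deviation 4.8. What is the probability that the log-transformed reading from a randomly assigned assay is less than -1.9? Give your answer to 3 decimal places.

Conditional on each instrument, P(X < -1.9): 1: 0; 2: 0; 3: 0.59063.
By total probability, P(X < -1.9) = 0.43·0 + 0.24·0 + 0.33·0.59063 = 0.194908.

0.195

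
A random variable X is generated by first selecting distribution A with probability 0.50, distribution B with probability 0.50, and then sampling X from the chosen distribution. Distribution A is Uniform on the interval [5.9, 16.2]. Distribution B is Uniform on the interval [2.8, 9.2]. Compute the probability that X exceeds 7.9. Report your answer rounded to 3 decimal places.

0.504

Conditional on each component, P(X > 7.9): A: 0.805825; B: 0.203125.
By total probability, P(X > 7.9) = 0.5·0.805825 + 0.5·0.203125 = 0.504475.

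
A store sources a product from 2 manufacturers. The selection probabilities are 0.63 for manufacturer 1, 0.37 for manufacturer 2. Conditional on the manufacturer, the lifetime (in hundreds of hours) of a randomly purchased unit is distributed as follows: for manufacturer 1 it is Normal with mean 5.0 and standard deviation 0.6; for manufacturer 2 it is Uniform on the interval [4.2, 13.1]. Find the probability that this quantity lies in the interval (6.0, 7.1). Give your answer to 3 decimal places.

0.076

Conditional on each manufacturer, P(6.0 < X < 7.1): 1: 0.0475577; 2: 0.123596.
By total probability, P(6.0 < X < 7.1) = 0.63·0.0475577 + 0.37·0.123596 = 0.0756917.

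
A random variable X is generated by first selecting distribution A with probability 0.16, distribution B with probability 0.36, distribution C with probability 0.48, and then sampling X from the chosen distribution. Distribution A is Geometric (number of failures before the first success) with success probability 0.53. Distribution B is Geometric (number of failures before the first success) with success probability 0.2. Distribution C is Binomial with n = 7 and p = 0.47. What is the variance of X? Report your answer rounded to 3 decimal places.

Per component, A: μ=0.886792, E[X²]=2.45959; B: μ=4, E[X²]=36; C: μ=3.29, E[X²]=12.5678.
E[X] = 0.16·0.886792 + 0.36·4 + 0.48·3.29 = 3.16109.
E[X²] = 0.16·2.45959 + 0.36·36 + 0.48·12.5678 = 19.3861.
Var(X) = E[X²] − (E[X])² = 19.3861 − 9.99247 = 9.39361.

9.394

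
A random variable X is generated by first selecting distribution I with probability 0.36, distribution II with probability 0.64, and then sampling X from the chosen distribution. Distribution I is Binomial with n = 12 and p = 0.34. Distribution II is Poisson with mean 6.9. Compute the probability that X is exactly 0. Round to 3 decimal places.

Conditional on each component, P(X = 0): I: 0.00683168; II: 0.00100779.
By total probability, P(X = 0) = 0.36·0.00683168 + 0.64·0.00100779 = 0.00310439.

0.003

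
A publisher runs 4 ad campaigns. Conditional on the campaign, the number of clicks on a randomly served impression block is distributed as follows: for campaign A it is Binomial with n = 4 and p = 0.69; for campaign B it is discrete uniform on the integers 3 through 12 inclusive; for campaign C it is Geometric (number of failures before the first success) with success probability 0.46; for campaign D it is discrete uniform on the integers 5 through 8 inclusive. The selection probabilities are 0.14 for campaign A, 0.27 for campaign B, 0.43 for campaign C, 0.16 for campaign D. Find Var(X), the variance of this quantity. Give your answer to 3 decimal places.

11.600

Per component, A: μ=2.76, E[X²]=8.4732; B: μ=7.5, E[X²]=64.5; C: μ=1.17391, E[X²]=3.93006; D: μ=6.5, E[X²]=43.5.
E[X] = 0.14·2.76 + 0.27·7.5 + 0.43·1.17391 + 0.16·6.5 = 3.95618.
E[X²] = 0.14·8.4732 + 0.27·64.5 + 0.43·3.93006 + 0.16·43.5 = 27.2512.
Var(X) = E[X²] − (E[X])² = 27.2512 − 15.6514 = 11.5998.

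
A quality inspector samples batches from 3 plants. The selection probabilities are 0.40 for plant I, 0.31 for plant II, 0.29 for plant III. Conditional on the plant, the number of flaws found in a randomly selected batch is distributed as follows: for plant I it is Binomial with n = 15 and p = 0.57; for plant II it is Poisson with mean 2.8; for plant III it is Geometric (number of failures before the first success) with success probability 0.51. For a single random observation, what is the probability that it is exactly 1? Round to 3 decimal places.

0.125

Conditional on each plant, P(X = 1): I: 6.3172e-05; II: 0.170268; III: 0.2499.
By total probability, P(X = 1) = 0.4·6.3172e-05 + 0.31·0.170268 + 0.29·0.2499 = 0.125279.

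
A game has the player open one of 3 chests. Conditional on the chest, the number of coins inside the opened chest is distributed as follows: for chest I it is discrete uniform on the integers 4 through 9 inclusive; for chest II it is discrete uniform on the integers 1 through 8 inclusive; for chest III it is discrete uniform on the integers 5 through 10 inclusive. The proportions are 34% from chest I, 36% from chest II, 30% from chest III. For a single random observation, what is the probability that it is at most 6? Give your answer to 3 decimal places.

Conditional on each chest, P(X ≤ 6): I: 0.5; II: 0.75; III: 0.333333.
By total probability, P(X ≤ 6) = 0.34·0.5 + 0.36·0.75 + 0.3·0.333333 = 0.54.

0.540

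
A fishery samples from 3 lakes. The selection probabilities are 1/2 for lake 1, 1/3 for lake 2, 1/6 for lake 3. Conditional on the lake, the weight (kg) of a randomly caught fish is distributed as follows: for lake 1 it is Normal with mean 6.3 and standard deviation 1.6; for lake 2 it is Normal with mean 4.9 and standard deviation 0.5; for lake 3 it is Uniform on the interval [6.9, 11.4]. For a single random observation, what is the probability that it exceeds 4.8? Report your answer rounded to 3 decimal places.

0.773

Conditional on each lake, P(X > 4.8): 1: 0.825749; 2: 0.57926; 3: 1.
By total probability, P(X > 4.8) = 0.5·0.825749 + 0.333333·0.57926 + 0.166667·1 = 0.772628.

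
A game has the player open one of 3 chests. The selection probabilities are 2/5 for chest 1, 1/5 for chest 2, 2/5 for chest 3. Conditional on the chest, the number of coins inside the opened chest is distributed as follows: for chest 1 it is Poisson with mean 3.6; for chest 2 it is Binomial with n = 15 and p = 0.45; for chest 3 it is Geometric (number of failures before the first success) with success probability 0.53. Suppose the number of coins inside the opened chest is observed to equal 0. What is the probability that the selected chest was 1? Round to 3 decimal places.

0.049

Likelihoods P(X=0 | ·): 1: 0.0273237; 2: 0.000127479; 3: 0.53.
Posterior ∝ prior × likelihood. Numerator for 1: 0.4·0.0273237 = 0.0109295.
Normalizing constant: 0.4·0.0273237 + 0.2·0.000127479 + 0.4·0.53 = 0.222955.
P(1 | observation) = 0.0109295 / 0.222955 = 0.0490211.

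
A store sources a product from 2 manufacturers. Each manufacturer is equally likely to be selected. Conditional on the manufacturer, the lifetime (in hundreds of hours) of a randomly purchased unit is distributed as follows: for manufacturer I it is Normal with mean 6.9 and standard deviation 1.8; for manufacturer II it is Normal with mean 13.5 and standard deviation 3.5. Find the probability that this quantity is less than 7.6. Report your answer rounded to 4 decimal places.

Conditional on each manufacturer, P(X < 7.6): I: 0.651321; II: 0.0459254.
By total probability, P(X < 7.6) = 0.5·0.651321 + 0.5·0.0459254 = 0.348623.

0.3486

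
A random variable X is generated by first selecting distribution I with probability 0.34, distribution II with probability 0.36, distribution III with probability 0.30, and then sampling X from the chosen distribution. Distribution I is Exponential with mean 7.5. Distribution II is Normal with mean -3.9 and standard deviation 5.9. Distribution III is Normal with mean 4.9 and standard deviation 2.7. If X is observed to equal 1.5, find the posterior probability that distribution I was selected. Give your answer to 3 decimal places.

0.507

Likelihoods f(1.5 | ·): I: 0.109164; II: 0.0444791; III: 0.0668665.
Posterior ∝ prior × likelihood. Numerator for I: 0.34·0.109164 = 0.0371158.
Normalizing constant: 0.34·0.109164 + 0.36·0.0444791 + 0.3·0.0668665 = 0.0731882.
P(I | observation) = 0.0371158 / 0.0731882 = 0.507128.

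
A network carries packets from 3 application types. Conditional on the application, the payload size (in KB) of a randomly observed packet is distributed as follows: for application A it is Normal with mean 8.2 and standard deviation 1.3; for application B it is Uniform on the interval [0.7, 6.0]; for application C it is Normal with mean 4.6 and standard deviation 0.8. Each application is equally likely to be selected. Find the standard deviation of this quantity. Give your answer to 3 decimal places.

2.405

Per component, A: μ=8.2, E[X²]=68.93; B: μ=3.35, E[X²]=13.5633; C: μ=4.6, E[X²]=21.8.
E[X] = 0.333333·8.2 + 0.333333·3.35 + 0.333333·4.6 = 5.38333.
E[X²] = 0.333333·68.93 + 0.333333·13.5633 + 0.333333·21.8 = 34.7644.
Var(X) = E[X²] − (E[X])² = 34.7644 − 28.9803 = 5.78417.
SD(X) = √5.78417 = 2.40503.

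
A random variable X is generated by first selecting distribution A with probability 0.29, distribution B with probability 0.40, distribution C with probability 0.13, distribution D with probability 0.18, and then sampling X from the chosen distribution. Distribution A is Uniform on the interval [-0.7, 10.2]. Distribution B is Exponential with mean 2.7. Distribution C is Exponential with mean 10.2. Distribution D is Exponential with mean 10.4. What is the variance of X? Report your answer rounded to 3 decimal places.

Per component, A: μ=4.75, E[X²]=32.4633; B: μ=2.7, E[X²]=14.58; C: μ=10.2, E[X²]=208.08; D: μ=10.4, E[X²]=216.32.
E[X] = 0.29·4.75 + 0.4·2.7 + 0.13·10.2 + 0.18·10.4 = 5.6555.
E[X²] = 0.29·32.4633 + 0.4·14.58 + 0.13·208.08 + 0.18·216.32 = 81.2344.
Var(X) = E[X²] − (E[X])² = 81.2344 − 31.9847 = 49.2497.

49.250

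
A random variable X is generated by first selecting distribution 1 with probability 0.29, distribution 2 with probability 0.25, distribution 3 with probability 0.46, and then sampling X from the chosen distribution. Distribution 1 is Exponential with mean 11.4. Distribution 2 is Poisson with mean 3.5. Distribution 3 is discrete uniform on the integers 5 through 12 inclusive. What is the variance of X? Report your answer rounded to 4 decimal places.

Per component, 1: μ=11.4, E[X²]=259.92; 2: μ=3.5, E[X²]=15.75; 3: μ=8.5, E[X²]=77.5.
E[X] = 0.29·11.4 + 0.25·3.5 + 0.46·8.5 = 8.091.
E[X²] = 0.29·259.92 + 0.25·15.75 + 0.46·77.5 = 114.964.
Var(X) = E[X²] − (E[X])² = 114.964 − 65.4643 = 49.5.

49.5000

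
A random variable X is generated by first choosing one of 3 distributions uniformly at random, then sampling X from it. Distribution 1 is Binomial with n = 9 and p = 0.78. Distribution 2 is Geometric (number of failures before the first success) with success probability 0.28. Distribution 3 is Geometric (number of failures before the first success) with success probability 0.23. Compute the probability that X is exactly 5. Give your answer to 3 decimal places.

0.067

Conditional on each component, P(X = 5): 1: 0.0852186; 2: 0.0541777; 3: 0.062256.
By total probability, P(X = 5) = 0.333333·0.0852186 + 0.333333·0.0541777 + 0.333333·0.062256 = 0.0672174.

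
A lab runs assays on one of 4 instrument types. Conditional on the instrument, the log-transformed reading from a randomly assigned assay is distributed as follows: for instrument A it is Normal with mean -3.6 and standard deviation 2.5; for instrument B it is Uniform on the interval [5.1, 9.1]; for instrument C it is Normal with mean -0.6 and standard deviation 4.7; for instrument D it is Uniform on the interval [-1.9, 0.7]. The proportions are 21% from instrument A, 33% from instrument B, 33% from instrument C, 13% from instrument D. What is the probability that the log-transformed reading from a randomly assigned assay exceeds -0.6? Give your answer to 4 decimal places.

0.5842

Conditional on each instrument, P(X > -0.6): A: 0.11507; B: 1; C: 0.5; D: 0.5.
By total probability, P(X > -0.6) = 0.21·0.11507 + 0.33·1 + 0.33·0.5 + 0.13·0.5 = 0.584165.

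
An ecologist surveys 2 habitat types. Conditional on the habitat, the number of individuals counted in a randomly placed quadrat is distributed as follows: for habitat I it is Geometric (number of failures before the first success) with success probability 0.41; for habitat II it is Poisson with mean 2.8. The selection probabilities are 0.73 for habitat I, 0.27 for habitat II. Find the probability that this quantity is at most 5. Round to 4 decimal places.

0.9516

Conditional on each habitat, P(X ≤ 5): I: 0.957819; II: 0.93489.
By total probability, P(X ≤ 5) = 0.73·0.957819 + 0.27·0.93489 = 0.951628.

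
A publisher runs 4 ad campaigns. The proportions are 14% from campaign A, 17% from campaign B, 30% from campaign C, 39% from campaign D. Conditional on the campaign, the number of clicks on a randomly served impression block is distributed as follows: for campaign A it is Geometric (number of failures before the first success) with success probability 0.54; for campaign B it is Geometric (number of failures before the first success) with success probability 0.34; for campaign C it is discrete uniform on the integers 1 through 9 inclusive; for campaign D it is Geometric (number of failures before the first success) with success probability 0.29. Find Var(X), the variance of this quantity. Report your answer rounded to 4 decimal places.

Per component, A: μ=0.851852, E[X²]=2.30316; B: μ=1.94118, E[X²]=9.47751; C: μ=5, E[X²]=31.6667; D: μ=2.44828, E[X²]=14.4364.
E[X] = 0.14·0.851852 + 0.17·1.94118 + 0.3·5 + 0.39·2.44828 = 2.90409.
E[X²] = 0.14·2.30316 + 0.17·9.47751 + 0.3·31.6667 + 0.39·14.4364 = 17.0638.
Var(X) = E[X²] − (E[X])² = 17.0638 − 8.43372 = 8.63009.

8.6301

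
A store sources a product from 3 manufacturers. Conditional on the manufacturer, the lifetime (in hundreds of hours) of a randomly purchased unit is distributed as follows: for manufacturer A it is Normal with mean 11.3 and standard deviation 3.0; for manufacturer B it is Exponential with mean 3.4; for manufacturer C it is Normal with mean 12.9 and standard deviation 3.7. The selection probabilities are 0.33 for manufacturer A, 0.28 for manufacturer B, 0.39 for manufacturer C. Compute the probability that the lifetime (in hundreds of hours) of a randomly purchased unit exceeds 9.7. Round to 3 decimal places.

Conditional on each manufacturer, P(X > 9.7): A: 0.703099; B: 0.0576744; C: 0.806444.
By total probability, P(X > 9.7) = 0.33·0.703099 + 0.28·0.0576744 + 0.39·0.806444 = 0.562684.

0.563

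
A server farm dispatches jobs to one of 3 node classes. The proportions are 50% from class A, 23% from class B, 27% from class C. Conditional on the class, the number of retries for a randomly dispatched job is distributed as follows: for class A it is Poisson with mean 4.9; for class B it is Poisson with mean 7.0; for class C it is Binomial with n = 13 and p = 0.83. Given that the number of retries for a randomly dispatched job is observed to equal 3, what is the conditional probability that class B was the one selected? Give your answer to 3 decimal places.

0.141

Likelihoods P(X=3 | ·): A: 0.146014; B: 0.0521293; C: 3.29678e-06.
Posterior ∝ prior × likelihood. Numerator for B: 0.23·0.0521293 = 0.0119897.
Normalizing constant: 0.5·0.146014 + 0.23·0.0521293 + 0.27·3.29678e-06 = 0.0849975.
P(B | observation) = 0.0119897 / 0.0849975 = 0.14106.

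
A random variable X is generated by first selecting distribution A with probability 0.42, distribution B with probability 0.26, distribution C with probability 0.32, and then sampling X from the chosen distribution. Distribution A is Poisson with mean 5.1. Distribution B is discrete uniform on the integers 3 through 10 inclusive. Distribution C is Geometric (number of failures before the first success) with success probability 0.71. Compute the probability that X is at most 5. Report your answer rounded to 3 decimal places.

0.669

Conditional on each component, P(X ≤ 5): A: 0.59842; B: 0.375; C: 0.999405.
By total probability, P(X ≤ 5) = 0.42·0.59842 + 0.26·0.375 + 0.32·0.999405 = 0.668646.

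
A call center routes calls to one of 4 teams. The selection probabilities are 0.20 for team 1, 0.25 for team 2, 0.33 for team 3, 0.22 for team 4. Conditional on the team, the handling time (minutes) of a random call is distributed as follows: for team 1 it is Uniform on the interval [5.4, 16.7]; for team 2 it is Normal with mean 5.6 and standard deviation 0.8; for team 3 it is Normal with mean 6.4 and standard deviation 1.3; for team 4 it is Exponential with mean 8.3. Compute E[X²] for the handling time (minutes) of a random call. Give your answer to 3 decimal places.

For each component E[X²] = Var + (mean)², giving 1: 132.743; 2: 32; 3: 42.65; 4: 137.78.
Overall E[X²] = 0.2·132.743 + 0.25·32 + 0.33·42.65 + 0.22·137.78 = 78.9348.

78.935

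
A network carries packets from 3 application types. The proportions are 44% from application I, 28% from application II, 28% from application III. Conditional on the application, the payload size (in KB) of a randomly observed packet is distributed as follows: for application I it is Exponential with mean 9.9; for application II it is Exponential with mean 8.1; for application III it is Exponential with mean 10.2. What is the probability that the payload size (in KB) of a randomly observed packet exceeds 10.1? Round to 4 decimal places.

0.3431

Conditional on each application, P(X > 10.1): I: 0.360522; II: 0.28739; III: 0.371504.
By total probability, P(X > 10.1) = 0.44·0.360522 + 0.28·0.28739 + 0.28·0.371504 = 0.34312.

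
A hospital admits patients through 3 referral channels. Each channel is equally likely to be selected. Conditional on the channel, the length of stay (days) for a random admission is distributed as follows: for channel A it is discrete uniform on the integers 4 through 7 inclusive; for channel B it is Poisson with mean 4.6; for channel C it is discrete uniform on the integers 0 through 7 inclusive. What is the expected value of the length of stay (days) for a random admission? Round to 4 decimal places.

Component means — A: 5.5; B: 4.6; C: 3.5.
E[X] = 0.333333·5.5 + 0.333333·4.6 + 0.333333·3.5 = 4.53333.

4.5333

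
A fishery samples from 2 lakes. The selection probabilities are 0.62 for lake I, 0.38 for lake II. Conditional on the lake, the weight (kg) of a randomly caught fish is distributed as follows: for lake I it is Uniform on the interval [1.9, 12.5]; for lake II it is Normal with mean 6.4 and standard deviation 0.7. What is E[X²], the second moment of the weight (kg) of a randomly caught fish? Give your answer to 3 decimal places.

For each component E[X²] = Var + (mean)², giving I: 61.2033; II: 41.45.
Overall E[X²] = 0.62·61.2033 + 0.38·41.45 = 53.6971.

53.697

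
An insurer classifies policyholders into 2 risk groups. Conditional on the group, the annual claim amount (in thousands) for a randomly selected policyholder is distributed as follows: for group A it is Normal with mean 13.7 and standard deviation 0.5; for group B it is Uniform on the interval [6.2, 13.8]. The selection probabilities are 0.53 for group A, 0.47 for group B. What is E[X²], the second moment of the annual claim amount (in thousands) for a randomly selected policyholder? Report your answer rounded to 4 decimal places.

148.8705

For each component E[X²] = Var + (mean)², giving A: 187.94; B: 104.813.
Overall E[X²] = 0.53·187.94 + 0.47·104.813 = 148.87.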